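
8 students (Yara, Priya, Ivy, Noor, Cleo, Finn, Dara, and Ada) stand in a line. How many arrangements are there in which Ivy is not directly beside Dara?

There are 8! = 40320 arrangements in all. If Ivy and Dara are adjacent, merging them into one block gives 2·(7)! = 10080 arrangements.
Complementary counting: 40320 − 10080 = 30240.

30240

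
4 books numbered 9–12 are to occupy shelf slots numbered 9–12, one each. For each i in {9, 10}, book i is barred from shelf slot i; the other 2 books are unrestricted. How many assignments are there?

14

Let Aᵢ (for i ∈ {9, 10}) be the placements that put book i in its forbidden shelf slot. Any j of these fix j positions, leaving (4−j)! ways to fill the rest, and there are C(2,j) ways to pick which j.
By inclusion–exclusion, the number of valid placements is Σ_{j=0}^{2} (−1)^j C(2,j)·(4−j)!.
Computing: 24 − 12 + 2 = 14.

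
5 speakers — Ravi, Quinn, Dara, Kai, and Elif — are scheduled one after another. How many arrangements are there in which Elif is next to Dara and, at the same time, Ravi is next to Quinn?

Treat {Elif,Dara} as one block (2 orders) and {Ravi,Quinn} as another (2 orders).
That leaves 3 units to arrange: 2 × 2 × 3! = 4 × 6 = 24.

24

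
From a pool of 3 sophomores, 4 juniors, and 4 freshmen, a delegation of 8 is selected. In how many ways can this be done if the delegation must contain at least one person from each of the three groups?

Unrestricted: C(11,8) = 165 ways to pick any 8 of the 11.
Subtract selections that omit an entire group: no sophomores → C(8,8) = 1; no juniors → C(7,8) = 0; no freshmen → C(7,8) = 0.
Add back selections omitting two groups (i.e. drawn from a single group): C(3,8) + C(4,8) + C(4,8) = 0.
By inclusion–exclusion: 165 − 1 + 0 = 164.

164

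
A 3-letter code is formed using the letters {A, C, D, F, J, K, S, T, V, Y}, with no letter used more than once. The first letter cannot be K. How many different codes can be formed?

The first letter has 10−1 = 9 choices (anything except K).
The remaining 2 letters are filled from the other 9 symbols without repetition: 9 × 8 = 72.
Total: 9 × 72 = 648.

648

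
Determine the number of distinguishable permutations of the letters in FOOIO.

20

Letter multiplicities in FOOIO: F×1, I×1, O×3.
So there are 5! / (3!) = 20 distinguishable arrangements.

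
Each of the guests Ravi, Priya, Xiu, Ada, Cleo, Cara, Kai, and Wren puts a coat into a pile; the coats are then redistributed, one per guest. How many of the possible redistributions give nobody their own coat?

Count assignments avoiding every fixed point. For any j of the 8 guests fixed to their own coat, the other 8−j can be arranged in (8−j)! ways.
By inclusion–exclusion this is Σ_{j=0}^{8} (−1)^j C(8,j)·(8−j)!.
Computing: 40320 − 40320 + 20160 − 6720 + 1680 − 336 + 56 − 8 + 1 = 14833.

14833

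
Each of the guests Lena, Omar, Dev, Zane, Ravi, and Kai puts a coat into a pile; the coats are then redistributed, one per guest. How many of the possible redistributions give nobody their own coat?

Count assignments avoiding every fixed point. For any j of the 6 guests fixed to their own coat, the other 6−j can be arranged in (6−j)! ways.
By inclusion–exclusion this is Σ_{j=0}^{6} (−1)^j C(6,j)·(6−j)!.
Computing: 720 − 720 + 360 − 120 + 30 − 6 + 1 = 265.

265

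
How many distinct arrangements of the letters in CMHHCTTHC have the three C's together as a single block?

Treat the 3 copies of C as a single block. The multiset to arrange is then {CCC, H, H, H, M, T, T}, 7 items in all.
That gives (7)!/(3!·2!) = 420 arrangements.

420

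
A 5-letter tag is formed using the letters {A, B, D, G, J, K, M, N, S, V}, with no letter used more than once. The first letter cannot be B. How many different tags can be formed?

The first letter has 10−1 = 9 choices (anything except B).
The remaining 4 letters are filled from the other 9 symbols without repetition: 9 × 8 × 7 × 6 = 3024.
Total: 9 × 3024 = 27216.

27216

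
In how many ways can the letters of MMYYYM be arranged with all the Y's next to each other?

4

Treat the 3 copies of Y as a single block. The multiset to arrange is then {YYY, M, M, M}, 4 items in all.
That gives (4)!/(3!) = 4 arrangements.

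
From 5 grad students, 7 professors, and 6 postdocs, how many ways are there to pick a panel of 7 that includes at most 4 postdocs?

31416

Split by how many postdocs are chosen (0 through 4).
Sum: C(6,0)·C(12,7) + C(6,1)·C(12,6) + C(6,2)·C(12,5) + C(6,3)·C(12,4) + C(6,4)·C(12,3) = 792 + 5544 + 11880 + 9900 + 3300 = 31416.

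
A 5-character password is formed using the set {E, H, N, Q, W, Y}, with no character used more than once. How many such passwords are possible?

This is a permutation of 5 out of 6: P(6,5) = 6!/1!.
6 × 5 × 4 × 3 × 2 = 720.

720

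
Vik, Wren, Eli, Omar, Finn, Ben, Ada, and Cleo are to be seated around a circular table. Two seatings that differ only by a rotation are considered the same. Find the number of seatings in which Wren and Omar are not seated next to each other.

All circular seatings of 8 people number (7)! = 5040.
Those with Wren next to Omar: fuse the pair into one unit and seat 7 units around a circle — 2·(6)! = 1440.
Subtracting, 5040 − 1440 = 3600.

3600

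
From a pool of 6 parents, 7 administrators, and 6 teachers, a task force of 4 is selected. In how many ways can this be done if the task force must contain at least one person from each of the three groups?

Total 4-person selections from all 19: C(19,4) = 3876.
Subtract selections that omit an entire group: no parents → C(13,4) = 715; no administrators → C(12,4) = 495; no teachers → C(13,4) = 715.
Add back selections omitting two groups (i.e. drawn from a single group): C(6,4) + C(7,4) + C(6,4) = 65.
By inclusion–exclusion: 3876 − 1925 + 65 = 2016.

2016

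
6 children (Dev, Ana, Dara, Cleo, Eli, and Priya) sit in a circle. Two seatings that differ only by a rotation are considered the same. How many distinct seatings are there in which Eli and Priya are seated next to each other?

48

Glue Eli and Priya into a block (2 internal orders). Seating 5 units around a circle gives (4)! arrangements.
So 2 × (4)! = 2 × 24 = 48.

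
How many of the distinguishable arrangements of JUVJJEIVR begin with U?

Fix U in the first position and arrange the remaining 8 letters.
Those 8 letters have J appearing 3 times and V appearing twice, giving (8)!/(3!·2!) = 3360.

3360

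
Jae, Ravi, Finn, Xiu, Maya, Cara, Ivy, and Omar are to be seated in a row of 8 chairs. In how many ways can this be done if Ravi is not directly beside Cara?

30240

There are 8! = 40320 arrangements in all. If Ravi and Cara are adjacent, merging them into one block gives 2·(7)! = 10080 arrangements.
So 40320 − 10080 = 30240 arrangements keep them apart.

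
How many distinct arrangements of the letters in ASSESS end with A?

5

Fix A in the last position and arrange the remaining 5 letters.
Those 5 letters have S appearing 4 times, giving (5)!/(4!) = 5.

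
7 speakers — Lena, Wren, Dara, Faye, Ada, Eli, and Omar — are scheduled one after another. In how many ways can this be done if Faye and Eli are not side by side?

Of the 7! = 5040 arrangements, those with Faye and Eli adjacent number 2 × 6! = 1440 (treat the pair as a block with 2 internal orders).
Complementary counting: 5040 − 1440 = 3600.

3600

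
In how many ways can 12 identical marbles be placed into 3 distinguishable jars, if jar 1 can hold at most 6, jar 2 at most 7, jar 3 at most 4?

Without the upper bounds there are C(14,2) = 91 ways to split 12 among 3 jars.
Subtract solutions that violate a single cap (substitute x_i' = x_i − (cap_i+1)): x_1 ≥ 7 gives C(7,2) = 21; x_2 ≥ 8 gives C(6,2) = 15; x_3 ≥ 5 gives C(9,2) = 36. Together 72.
Add back pairs where two caps are both exceeded: 0 + 1 + 0 = 1.
By inclusion–exclusion the count is 91 − 72 + 1 = 20.

20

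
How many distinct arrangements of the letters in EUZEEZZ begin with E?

60

Fix E in the first position and arrange the remaining 6 letters.
Those 6 letters have E appearing twice and Z appearing 3 times, giving (6)!/(3!·2!) = 60.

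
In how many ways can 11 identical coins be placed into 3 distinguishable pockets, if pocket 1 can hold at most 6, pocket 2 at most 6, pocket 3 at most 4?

20

Ignoring the caps, the number of non-negative solutions to x_1+…+x_3 = 11 is C(13,2) = 78.
Subtract solutions that violate a single cap (substitute x_i' = x_i − (cap_i+1)): x_1 ≥ 7 gives C(6,2) = 15; x_2 ≥ 7 gives C(6,2) = 15; x_3 ≥ 5 gives C(8,2) = 28. Together 58.
No two caps can be exceeded simultaneously, so the pair terms are all 0.
By inclusion–exclusion the count is 78 − 58 + 0 = 20.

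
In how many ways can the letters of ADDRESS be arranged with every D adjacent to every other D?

Treat the 2 copies of D as a single block. The multiset to arrange is then {DD, A, E, R, S, S}, 6 items in all.
That gives (6)!/(2!) = 360 arrangements.

360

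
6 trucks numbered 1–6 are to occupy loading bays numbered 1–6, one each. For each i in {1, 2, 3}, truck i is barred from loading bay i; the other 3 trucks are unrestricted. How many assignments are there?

426

Let Aᵢ (for i ∈ {1, 2, 3}) be the placements that put truck i in its forbidden loading bay. Any j of these fix j positions, leaving (6−j)! ways to fill the rest, and there are C(3,j) ways to pick which j.
By inclusion–exclusion, the number of valid placements is Σ_{j=0}^{3} (−1)^j C(3,j)·(6−j)!.
Computing: 720 − 360 + 72 − 6 = 426.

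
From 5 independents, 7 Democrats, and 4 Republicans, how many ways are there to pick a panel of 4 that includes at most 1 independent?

Split by how many independents are chosen (0 through 1).
Sum: C(5,0)·C(11,4) + C(5,1)·C(11,3) = 330 + 825 = 1155.

1155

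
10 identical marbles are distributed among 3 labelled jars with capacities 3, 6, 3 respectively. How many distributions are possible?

Ignoring the caps, the number of non-negative solutions to x_1+…+x_3 = 10 is C(12,2) = 66.
Subtract solutions that violate a single cap (substitute x_i' = x_i − (cap_i+1)): x_1 ≥ 4 gives C(8,2) = 28; x_2 ≥ 7 gives C(5,2) = 10; x_3 ≥ 4 gives C(8,2) = 28. Together 66.
Add back pairs where two caps are both exceeded: 0 + 6 + 0 = 6.
By inclusion–exclusion the count is 66 − 66 + 6 = 6.

6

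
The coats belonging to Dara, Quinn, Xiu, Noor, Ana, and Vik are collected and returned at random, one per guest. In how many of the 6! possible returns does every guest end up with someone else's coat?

Count assignments avoiding every fixed point. For any j of the 6 guests fixed to their own coat, the other 6−j can be arranged in (6−j)! ways.
By inclusion–exclusion this is Σ_{j=0}^{6} (−1)^j C(6,j)·(6−j)!.
Computing: 720 − 720 + 360 − 120 + 30 − 6 + 1 = 265.

265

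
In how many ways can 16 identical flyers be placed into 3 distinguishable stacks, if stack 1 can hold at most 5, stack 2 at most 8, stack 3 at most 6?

10

By stars and bars, unrestricted non-negative solutions to x_1+…+x_3 = 16 number C(16+2,2) = 153.
Subtract solutions that violate a single cap (substitute x_i' = x_i − (cap_i+1)): x_1 ≥ 6 gives C(12,2) = 66; x_2 ≥ 9 gives C(9,2) = 36; x_3 ≥ 7 gives C(11,2) = 55. Together 157.
Add back pairs where two caps are both exceeded: 3 + 10 + 1 = 14.
By inclusion–exclusion the count is 153 − 157 + 14 = 10.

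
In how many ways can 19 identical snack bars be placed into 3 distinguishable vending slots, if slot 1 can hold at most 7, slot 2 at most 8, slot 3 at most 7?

Ignoring the caps, the number of non-negative solutions to x_1+…+x_3 = 19 is C(21,2) = 210.
Subtract solutions that violate a single cap (substitute x_i' = x_i − (cap_i+1)): x_1 ≥ 8 gives C(13,2) = 78; x_2 ≥ 9 gives C(12,2) = 66; x_3 ≥ 8 gives C(13,2) = 78. Together 222.
Add back pairs where two caps are both exceeded: 6 + 10 + 6 = 22.
By inclusion–exclusion the count is 210 − 222 + 22 = 10.

10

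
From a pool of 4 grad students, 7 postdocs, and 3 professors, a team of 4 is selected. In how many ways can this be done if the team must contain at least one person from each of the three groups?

462

Unrestricted: C(14,4) = 1001 ways to pick any 4 of the 14.
Subtract selections that omit an entire group: no grad students → C(10,4) = 210; no postdocs → C(7,4) = 35; no professors → C(11,4) = 330.
Add back selections omitting two groups (i.e. drawn from a single group): C(4,4) + C(7,4) + C(3,4) = 36.
By inclusion–exclusion: 1001 − 575 + 36 = 462.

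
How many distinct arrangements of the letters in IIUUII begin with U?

Fix U in the first position and arrange the remaining 5 letters.
Those 5 letters have I appearing 4 times, giving (5)!/(4!) = 5.

5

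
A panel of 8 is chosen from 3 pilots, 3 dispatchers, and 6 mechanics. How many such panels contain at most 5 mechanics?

480

Split by how many mechanics are chosen (0 through 5).
Sum: C(6,0)·C(6,8) + C(6,1)·C(6,7) + C(6,2)·C(6,6) + C(6,3)·C(6,5) + C(6,4)·C(6,4) + C(6,5)·C(6,3) = 0 + 0 + 15 + 120 + 225 + 120 = 480.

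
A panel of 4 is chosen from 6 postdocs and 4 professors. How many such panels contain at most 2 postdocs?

115

Split by how many postdocs are chosen (0 through 2).
Sum: C(6,0)·C(4,4) + C(6,1)·C(4,3) + C(6,2)·C(4,2) = 1 + 24 + 90 = 115.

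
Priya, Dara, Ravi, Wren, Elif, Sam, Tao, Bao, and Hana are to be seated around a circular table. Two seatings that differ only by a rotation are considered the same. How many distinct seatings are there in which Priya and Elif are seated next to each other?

10080

Treat {Priya, Elif} as one unit (2 internal orders) and seat the resulting 8 units around the table: (7)! circular arrangements.
So 2 × (7)! = 2 × 5040 = 10080.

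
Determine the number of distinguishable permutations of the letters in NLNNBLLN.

280

NLNNBLLN has 8 letters with L appearing 3 times and N appearing 4 times.
The number of distinct arrangements is 8!/(4!·3!) = 40320/144 = 280.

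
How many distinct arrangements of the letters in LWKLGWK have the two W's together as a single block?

Treat the 2 copies of W as a single block. The multiset to arrange is then {WW, G, K, K, L, L}, 6 items in all.
That gives (6)!/(2!·2!) = 180 arrangements.

180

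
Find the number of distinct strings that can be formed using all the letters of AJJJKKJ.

The 7 letters of AJJJKKJ have repeats: J appearing 4 times and K appearing twice.
The number of distinct arrangements is 7!/(4!·2!) = 5040/48 = 105.

105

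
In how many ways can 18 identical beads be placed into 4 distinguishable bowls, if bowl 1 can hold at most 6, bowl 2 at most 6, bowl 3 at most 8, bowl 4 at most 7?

By stars and bars, unrestricted non-negative solutions to x_1+…+x_4 = 18 number C(18+3,3) = 1330.
Subtract solutions that violate a single cap (substitute x_i' = x_i − (cap_i+1)): x_1 ≥ 7 gives C(14,3) = 364; x_2 ≥ 7 gives C(14,3) = 364; x_3 ≥ 9 gives C(12,3) = 220; x_4 ≥ 8 gives C(13,3) = 286. Together 1234.
Add back pairs where two caps are both exceeded: 35 + 10 + 20 + 10 + 20 + 4 = 99.
By inclusion–exclusion the count is 1330 − 1234 + 99 = 195.

195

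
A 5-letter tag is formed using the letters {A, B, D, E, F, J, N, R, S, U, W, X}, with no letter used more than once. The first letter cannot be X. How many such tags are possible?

87120

The first letter has 12−1 = 11 choices (anything except X).
The remaining 4 letters are filled from the other 11 symbols without repetition: 11 × 10 × 9 × 8 = 7920.
Total: 11 × 7920 = 87120.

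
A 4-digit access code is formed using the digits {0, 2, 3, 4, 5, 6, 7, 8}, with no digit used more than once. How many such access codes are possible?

Choose and order 4 of the 8 symbols: the first digit has 8 options, the next 7, then 6, 5.
8 × 7 × 6 × 5 = 1680.

1680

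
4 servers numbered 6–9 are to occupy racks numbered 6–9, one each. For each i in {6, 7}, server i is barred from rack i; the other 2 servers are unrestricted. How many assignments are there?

Let Aᵢ (for i ∈ {6, 7}) be the placements that put server i in its forbidden rack. Any j of these fix j positions, leaving (4−j)! ways to fill the rest, and there are C(2,j) ways to pick which j.
By inclusion–exclusion, the number of valid placements is Σ_{j=0}^{2} (−1)^j C(2,j)·(4−j)!.
Computing: 24 − 12 + 2 = 14.

14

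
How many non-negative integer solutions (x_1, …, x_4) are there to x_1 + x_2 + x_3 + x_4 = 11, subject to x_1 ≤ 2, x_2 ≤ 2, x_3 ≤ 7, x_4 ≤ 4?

Ignoring the caps, the number of non-negative solutions to x_1+…+x_4 = 11 is C(14,3) = 364.
Subtract solutions that violate a single cap (substitute x_i' = x_i − (cap_i+1)): x_1 ≥ 3 gives C(11,3) = 165; x_2 ≥ 3 gives C(11,3) = 165; x_3 ≥ 8 gives C(6,3) = 20; x_4 ≥ 5 gives C(9,3) = 84. Together 434.
Add back pairs where two caps are both exceeded: 56 + 1 + 20 + 1 + 20 + 0 = 98.
Subtract triples: 0 + 1 + 0 + 0 = 1.
By inclusion–exclusion the count is 364 − 434 + 98 − 1 = 27.

27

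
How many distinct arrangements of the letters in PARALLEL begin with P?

420

Fix P in the first position and arrange the remaining 7 letters.
Those 7 letters have A appearing twice and L appearing 3 times, giving (7)!/(3!·2!) = 420.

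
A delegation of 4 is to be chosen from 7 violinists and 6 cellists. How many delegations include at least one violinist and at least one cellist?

Total 4-person selections from all 13: C(13,4) = 715.
Subtract selections that omit an entire group: no violinists → C(6,4) = 15; no cellists → C(7,4) = 35.
Both groups omitted at once is impossible, so 715 − 50 = 665.

665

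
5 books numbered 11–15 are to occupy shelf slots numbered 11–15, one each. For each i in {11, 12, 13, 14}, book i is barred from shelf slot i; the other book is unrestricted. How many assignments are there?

53

Let Aᵢ (for 11 ≤ i ≤ 14) be the placements that put book i in its forbidden shelf slot. Any j of these fix j positions, leaving (5−j)! ways to fill the rest, and there are C(4,j) ways to pick which j.
By inclusion–exclusion, the number of valid placements is Σ_{j=0}^{4} (−1)^j C(4,j)·(5−j)!.
Computing: 120 − 96 + 36 − 8 + 1 = 53.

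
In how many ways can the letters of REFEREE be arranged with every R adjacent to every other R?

Treat the 2 copies of R as a single block. The multiset to arrange is then {RR, E, E, E, E, F}, 6 items in all.
That gives (6)!/(4!) = 30 arrangements.

30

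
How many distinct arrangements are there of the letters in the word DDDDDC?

6

Letter multiplicities in DDDDDC: C×1, D×5.
The number of distinct arrangements is 6!/(5!) = 720/120 = 6.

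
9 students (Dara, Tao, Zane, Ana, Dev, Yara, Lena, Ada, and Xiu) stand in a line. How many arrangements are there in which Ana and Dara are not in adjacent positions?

There are 9! = 362880 arrangements in all. If Ana and Dara are adjacent, merging them into one block gives 2·(8)! = 80640 arrangements.
Complementary counting: 362880 − 80640 = 282240.

282240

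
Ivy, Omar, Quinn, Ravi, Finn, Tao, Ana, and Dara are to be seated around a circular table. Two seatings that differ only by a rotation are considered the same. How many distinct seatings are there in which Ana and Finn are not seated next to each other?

Without the restriction there are (7)! = 5040 seatings.
Those with Ana next to Finn: fuse the pair into one unit and seat 7 units around a circle — 2·(6)! = 1440.
Subtracting, 5040 − 1440 = 3600.

3600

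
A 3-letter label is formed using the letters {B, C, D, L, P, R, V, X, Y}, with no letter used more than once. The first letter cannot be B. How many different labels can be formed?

The first letter has 9−1 = 8 choices (anything except B).
The remaining 2 letters are filled from the other 8 symbols without repetition: 8 × 7 = 56.
Total: 8 × 56 = 448.

448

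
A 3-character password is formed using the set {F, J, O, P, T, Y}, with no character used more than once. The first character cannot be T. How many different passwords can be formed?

100

The first character has 6−1 = 5 choices (anything except T).
The remaining 2 characters are filled from the other 5 symbols without repetition: 5 × 4 = 20.
Total: 5 × 20 = 100.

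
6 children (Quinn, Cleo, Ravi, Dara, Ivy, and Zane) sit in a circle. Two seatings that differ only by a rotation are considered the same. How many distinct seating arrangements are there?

Seat Quinn anywhere (absorbing the rotational symmetry), then permute the other 5: (5)! = 120.

120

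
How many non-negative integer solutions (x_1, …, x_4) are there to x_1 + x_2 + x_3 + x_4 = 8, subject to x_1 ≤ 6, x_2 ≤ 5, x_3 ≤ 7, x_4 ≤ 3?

Ignoring the caps, the number of non-negative solutions to x_1+…+x_4 = 8 is C(11,3) = 165.
Subtract solutions that violate a single cap (substitute x_i' = x_i − (cap_i+1)): x_1 ≥ 7 gives C(4,3) = 4; x_2 ≥ 6 gives C(5,3) = 10; x_3 ≥ 8 gives C(3,3) = 1; x_4 ≥ 4 gives C(7,3) = 35. Together 50.
No two caps can be exceeded simultaneously, so the pair terms are all 0.
By inclusion–exclusion the count is 165 − 50 + 0 = 115.

115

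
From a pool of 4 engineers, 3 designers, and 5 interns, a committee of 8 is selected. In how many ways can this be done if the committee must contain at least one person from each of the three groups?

485

Total 8-person selections from all 12: C(12,8) = 495.
Selections missing a whole group: no engineers → C(8,8) = 1; no designers → C(9,8) = 9; no interns → C(7,8) = 0.
Add back selections omitting two groups (i.e. drawn from a single group): C(4,8) + C(3,8) + C(5,8) = 0.
By inclusion–exclusion: 495 − 10 + 0 = 485.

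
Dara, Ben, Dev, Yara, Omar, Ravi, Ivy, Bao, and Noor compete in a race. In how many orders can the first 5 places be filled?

15120

This is an ordered selection of 5 from 9: P(9,5).
That gives 9 × 8 × 7 × 6 × 5 = 15120.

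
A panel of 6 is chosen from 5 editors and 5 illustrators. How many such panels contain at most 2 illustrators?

Split by how many illustrators are chosen (0 through 2).
Sum: C(5,0)·C(5,6) + C(5,1)·C(5,5) + C(5,2)·C(5,4) = 0 + 5 + 50 = 55.

55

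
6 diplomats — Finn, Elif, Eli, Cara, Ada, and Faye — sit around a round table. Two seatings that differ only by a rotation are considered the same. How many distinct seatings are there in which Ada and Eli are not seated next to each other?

72

All circular seatings of 6 people number (5)! = 120.
Those with Ada next to Eli: fuse the pair into one unit and seat 5 units around a circle — 2·(4)! = 48.
Subtracting, 120 − 48 = 72.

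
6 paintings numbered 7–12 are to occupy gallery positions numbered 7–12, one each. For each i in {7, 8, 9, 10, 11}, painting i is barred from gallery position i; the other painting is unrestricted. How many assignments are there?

309

Let Aᵢ (for 7 ≤ i ≤ 11) be the placements that put painting i in its forbidden gallery position. Any j of these fix j positions, leaving (6−j)! ways to fill the rest, and there are C(5,j) ways to pick which j.
By inclusion–exclusion, the number of valid placements is Σ_{j=0}^{5} (−1)^j C(5,j)·(6−j)!.
Computing: 720 − 600 + 240 − 60 + 10 − 1 = 309.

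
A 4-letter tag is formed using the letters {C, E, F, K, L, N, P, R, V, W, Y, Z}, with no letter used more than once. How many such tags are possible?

This is a permutation of 4 out of 12: P(12,4) = 12!/8!.
12 × 11 × 10 × 9 = 11880.

11880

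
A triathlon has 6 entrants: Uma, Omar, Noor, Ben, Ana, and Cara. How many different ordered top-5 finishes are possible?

720

This is an ordered selection of 5 from 6: P(6,5).
That gives 6 × 5 × 4 × 3 × 2 = 720.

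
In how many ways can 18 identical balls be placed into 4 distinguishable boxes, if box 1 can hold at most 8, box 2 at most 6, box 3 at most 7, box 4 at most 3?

Ignoring the caps, the number of non-negative solutions to x_1+…+x_4 = 18 is C(21,3) = 1330.
Subtract solutions that violate a single cap (substitute x_i' = x_i − (cap_i+1)): x_1 ≥ 9 gives C(12,3) = 220; x_2 ≥ 7 gives C(14,3) = 364; x_3 ≥ 8 gives C(13,3) = 286; x_4 ≥ 4 gives C(17,3) = 680. Together 1550.
Add back pairs where two caps are both exceeded: 10 + 4 + 56 + 20 + 120 + 84 = 294.
By inclusion–exclusion the count is 1330 − 1550 + 294 = 74.

74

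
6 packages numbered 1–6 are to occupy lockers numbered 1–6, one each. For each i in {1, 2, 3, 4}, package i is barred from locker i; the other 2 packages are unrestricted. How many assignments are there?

362

Let Aᵢ (for 1 ≤ i ≤ 4) be the placements that put package i in its forbidden locker. Any j of these fix j positions, leaving (6−j)! ways to fill the rest, and there are C(4,j) ways to pick which j.
By inclusion–exclusion, the number of valid placements is Σ_{j=0}^{4} (−1)^j C(4,j)·(6−j)!.
Computing: 720 − 480 + 144 − 24 + 2 = 362.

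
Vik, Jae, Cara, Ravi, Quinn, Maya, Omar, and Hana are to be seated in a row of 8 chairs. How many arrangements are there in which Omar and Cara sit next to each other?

Glue Omar and Cara into one block (2 internal orders), leaving 7 units to arrange in a row.
So the count is 2·(7)! = 10080.

10080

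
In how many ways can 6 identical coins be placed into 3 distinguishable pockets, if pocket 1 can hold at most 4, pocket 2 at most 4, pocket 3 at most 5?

Ignoring the caps, the number of non-negative solutions to x_1+…+x_3 = 6 is C(8,2) = 28.
Subtract solutions that violate a single cap (substitute x_i' = x_i − (cap_i+1)): x_1 ≥ 5 gives C(3,2) = 3; x_2 ≥ 5 gives C(3,2) = 3; x_3 ≥ 6 gives C(2,2) = 1. Together 7.
No two caps can be exceeded simultaneously, so the pair terms are all 0.
By inclusion–exclusion the count is 28 − 7 + 0 = 21.

21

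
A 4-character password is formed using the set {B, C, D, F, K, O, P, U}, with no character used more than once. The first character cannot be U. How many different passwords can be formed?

The first character has 8−1 = 7 choices (anything except U).
The remaining 3 characters are filled from the other 7 symbols without repetition: 7 × 6 × 5 = 210.
Total: 7 × 210 = 1470.

1470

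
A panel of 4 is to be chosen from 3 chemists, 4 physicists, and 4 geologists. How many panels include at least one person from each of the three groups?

192

Unrestricted: C(11,4) = 330 ways to pick any 4 of the 11.
Selections missing a whole group: no chemists → C(8,4) = 70; no physicists → C(7,4) = 35; no geologists → C(7,4) = 35.
Add back selections omitting two groups (i.e. drawn from a single group): C(3,4) + C(4,4) + C(4,4) = 2.
By inclusion–exclusion: 330 − 140 + 2 = 192.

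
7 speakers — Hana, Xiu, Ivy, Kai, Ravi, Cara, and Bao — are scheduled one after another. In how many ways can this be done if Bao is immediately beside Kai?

1440

Place the 5 others and the Bao-Kai pair as 6 objects in a line; the pair has 2 internal arrangements.
So the count is 2·(6)! = 1440.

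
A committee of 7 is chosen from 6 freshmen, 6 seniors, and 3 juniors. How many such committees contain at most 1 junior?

3564

Split by how many juniors are chosen (0 through 1).
Sum: C(3,0)·C(12,7) + C(3,1)·C(12,6) = 792 + 2772 = 3564.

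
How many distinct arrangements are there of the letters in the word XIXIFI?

XIXIFI has 6 letters with I appearing 3 times and X appearing twice.
So there are 6! / (3!·2!) = 60 distinguishable arrangements.

60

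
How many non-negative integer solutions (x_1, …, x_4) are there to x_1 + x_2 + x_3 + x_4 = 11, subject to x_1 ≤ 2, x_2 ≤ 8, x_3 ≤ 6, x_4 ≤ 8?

148

Without the upper bounds there are C(14,3) = 364 ways to split 11 among 4 variables.
Subtract solutions that violate a single cap (substitute x_i' = x_i − (cap_i+1)): x_1 ≥ 3 gives C(11,3) = 165; x_2 ≥ 9 gives C(5,3) = 10; x_3 ≥ 7 gives C(7,3) = 35; x_4 ≥ 9 gives C(5,3) = 10. Together 220.
Add back pairs where two caps are both exceeded: 0 + 4 + 0 + 0 + 0 + 0 = 4.
By inclusion–exclusion the count is 364 − 220 + 4 = 148.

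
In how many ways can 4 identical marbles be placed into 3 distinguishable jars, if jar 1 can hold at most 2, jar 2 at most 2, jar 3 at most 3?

By stars and bars, unrestricted non-negative solutions to x_1+…+x_3 = 4 number C(4+2,2) = 15.
Subtract solutions that violate a single cap (substitute x_i' = x_i − (cap_i+1)): x_1 ≥ 3 gives C(3,2) = 3; x_2 ≥ 3 gives C(3,2) = 3; x_3 ≥ 4 gives C(2,2) = 1. Together 7.
No two caps can be exceeded simultaneously, so the pair terms are all 0.
By inclusion–exclusion the count is 15 − 7 + 0 = 8.

8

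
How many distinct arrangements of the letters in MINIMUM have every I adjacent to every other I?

120

Treat the 2 copies of I as a single block. The multiset to arrange is then {II, M, M, M, N, U}, 6 items in all.
That gives (6)!/(3!) = 120 arrangements.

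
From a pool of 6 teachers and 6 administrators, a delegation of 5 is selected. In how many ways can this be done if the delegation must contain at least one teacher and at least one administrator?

With no constraint there are C(12,5) = 792 possible selections.
Selections missing a whole group: no teachers → C(6,5) = 6; no administrators → C(6,5) = 6.
Both groups omitted at once is impossible, so 792 − 12 = 780.

780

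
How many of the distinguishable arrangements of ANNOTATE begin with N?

1260

With the first slot taken by N, it remains to arrange the other 7 letters (ANOTATE).
Those 7 letters have A appearing twice and T appearing twice, giving (7)!/(2!·2!) = 1260.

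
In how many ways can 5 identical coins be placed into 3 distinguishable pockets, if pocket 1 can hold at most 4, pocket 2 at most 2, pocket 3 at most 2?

8

Without the upper bounds there are C(7,2) = 21 ways to split 5 among 3 pockets.
Subtract solutions that violate a single cap (substitute x_i' = x_i − (cap_i+1)): x_1 ≥ 5 gives C(2,2) = 1; x_2 ≥ 3 gives C(4,2) = 6; x_3 ≥ 3 gives C(4,2) = 6. Together 13.
No two caps can be exceeded simultaneously, so the pair terms are all 0.
By inclusion–exclusion the count is 21 − 13 + 0 = 8.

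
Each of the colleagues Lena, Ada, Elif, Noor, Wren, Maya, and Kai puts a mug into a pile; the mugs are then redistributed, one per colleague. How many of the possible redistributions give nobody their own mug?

Count assignments avoiding every fixed point. For any j of the 7 colleagues fixed to their own mug, the other 7−j can be arranged in (7−j)! ways.
By inclusion–exclusion this is Σ_{j=0}^{7} (−1)^j C(7,j)·(7−j)!.
Computing: 5040 − 5040 + 2520 − 840 + 210 − 42 + 7 − 1 = 1854.

1854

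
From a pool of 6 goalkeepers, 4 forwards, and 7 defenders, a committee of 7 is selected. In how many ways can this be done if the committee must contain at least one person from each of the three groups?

17283

Total 7-person selections from all 17: C(17,7) = 19448.
Selections missing a whole group: no goalkeepers → C(11,7) = 330; no forwards → C(13,7) = 1716; no defenders → C(10,7) = 120.
Add back selections omitting two groups (i.e. drawn from a single group): C(6,7) + C(4,7) + C(7,7) = 1.
By inclusion–exclusion: 19448 − 2166 + 1 = 17283.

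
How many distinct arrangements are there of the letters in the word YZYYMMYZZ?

YZYYMMYZZ has 9 letters with M appearing twice, Y appearing 4 times, and Z appearing 3 times.
The number of distinct arrangements is 9!/(4!·3!·2!) = 362880/288 = 1260.

1260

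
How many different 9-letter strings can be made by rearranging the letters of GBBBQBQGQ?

Letter multiplicities in GBBBQBQGQ: B×4, G×2, Q×3.
The number of distinct arrangements is 9!/(4!·3!·2!) = 362880/288 = 1260.

1260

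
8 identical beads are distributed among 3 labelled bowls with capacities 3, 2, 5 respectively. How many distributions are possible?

6

Without the upper bounds there are C(10,2) = 45 ways to split 8 among 3 bowls.
Subtract solutions that violate a single cap (substitute x_i' = x_i − (cap_i+1)): x_1 ≥ 4 gives C(6,2) = 15; x_2 ≥ 3 gives C(7,2) = 21; x_3 ≥ 6 gives C(4,2) = 6. Together 42.
Add back pairs where two caps are both exceeded: 3 + 0 + 0 = 3.
By inclusion–exclusion the count is 45 − 42 + 3 = 6.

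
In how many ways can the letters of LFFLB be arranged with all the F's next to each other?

Treat the 2 copies of F as a single block. The multiset to arrange is then {FF, B, L, L}, 4 items in all.
That gives (4)!/(2!) = 12 arrangements.

12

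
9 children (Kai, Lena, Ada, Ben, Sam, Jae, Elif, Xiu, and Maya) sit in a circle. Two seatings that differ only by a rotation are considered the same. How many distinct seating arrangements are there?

40320

Fix one person's seat to break rotational symmetry; the remaining 8 people can be arranged in (8)! = 40320 ways.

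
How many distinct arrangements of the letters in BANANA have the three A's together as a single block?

12

Treat the 3 copies of A as a single block. The multiset to arrange is then {AAA, B, N, N}, 4 items in all.
That gives (4)!/(2!) = 12 arrangements.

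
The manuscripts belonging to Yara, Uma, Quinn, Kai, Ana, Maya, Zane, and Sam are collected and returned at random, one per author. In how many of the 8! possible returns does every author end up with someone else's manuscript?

Count assignments avoiding every fixed point. For any j of the 8 authors fixed to their own manuscript, the other 8−j can be arranged in (8−j)! ways.
By inclusion–exclusion this is Σ_{j=0}^{8} (−1)^j C(8,j)·(8−j)!.
Computing: 40320 − 40320 + 20160 − 6720 + 1680 − 336 + 56 − 8 + 1 = 14833.

14833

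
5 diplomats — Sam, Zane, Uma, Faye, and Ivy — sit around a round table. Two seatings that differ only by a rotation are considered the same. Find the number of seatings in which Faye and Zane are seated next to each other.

Treat {Faye, Zane} as one unit (2 internal orders) and seat the resulting 4 units around the table: (3)! circular arrangements.
So 2 × (3)! = 2 × 6 = 12.

12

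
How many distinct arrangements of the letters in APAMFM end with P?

30

With the last slot taken by P, it remains to arrange the other 5 letters (AAMFM).
Those 5 letters have A appearing twice and M appearing twice, giving (5)!/(2!·2!) = 30.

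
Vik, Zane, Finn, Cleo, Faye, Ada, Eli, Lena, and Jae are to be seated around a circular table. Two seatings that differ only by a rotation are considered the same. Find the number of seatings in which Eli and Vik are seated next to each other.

10080

Treat {Eli, Vik} as one unit (2 internal orders) and seat the resulting 8 units around the table: (7)! circular arrangements.
So 2 × (7)! = 2 × 5040 = 10080.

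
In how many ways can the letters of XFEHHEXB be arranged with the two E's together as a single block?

Treat the 2 copies of E as a single block. The multiset to arrange is then {EE, B, F, H, H, X, X}, 7 items in all.
That gives (7)!/(2!·2!) = 1260 arrangements.

1260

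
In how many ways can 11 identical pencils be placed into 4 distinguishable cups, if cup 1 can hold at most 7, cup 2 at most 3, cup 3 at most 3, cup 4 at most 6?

By stars and bars, unrestricted non-negative solutions to x_1+…+x_4 = 11 number C(11+3,3) = 364.
Subtract solutions that violate a single cap (substitute x_i' = x_i − (cap_i+1)): x_1 ≥ 8 gives C(6,3) = 20; x_2 ≥ 4 gives C(10,3) = 120; x_3 ≥ 4 gives C(10,3) = 120; x_4 ≥ 7 gives C(7,3) = 35. Together 295.
Add back pairs where two caps are both exceeded: 0 + 0 + 0 + 20 + 1 + 1 = 22.
By inclusion–exclusion the count is 364 − 295 + 22 = 91.

91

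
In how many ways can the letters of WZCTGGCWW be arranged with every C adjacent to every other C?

Treat the 2 copies of C as a single block. The multiset to arrange is then {CC, G, G, T, W, W, W, Z}, 8 items in all.
That gives (8)!/(3!·2!) = 3360 arrangements.

3360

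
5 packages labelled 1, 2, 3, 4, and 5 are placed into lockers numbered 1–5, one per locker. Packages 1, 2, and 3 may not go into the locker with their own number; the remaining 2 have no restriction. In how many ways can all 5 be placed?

64

Let Aᵢ (for i ∈ {1, 2, 3}) be the placements that put package i in its forbidden locker. Any j of these fix j positions, leaving (5−j)! ways to fill the rest, and there are C(3,j) ways to pick which j.
By inclusion–exclusion, the number of valid placements is Σ_{j=0}^{3} (−1)^j C(3,j)·(5−j)!.
Computing: 120 − 72 + 18 − 2 = 64.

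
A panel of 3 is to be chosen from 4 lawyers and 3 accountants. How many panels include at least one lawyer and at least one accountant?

30

With no constraint there are C(7,3) = 35 possible selections.
Selections missing a whole group: no lawyers → C(3,3) = 1; no accountants → C(4,3) = 4.
Both groups omitted at once is impossible, so 35 − 5 = 30.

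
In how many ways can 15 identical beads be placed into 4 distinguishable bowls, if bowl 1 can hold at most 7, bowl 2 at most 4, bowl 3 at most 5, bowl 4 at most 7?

133

Without the upper bounds there are C(18,3) = 816 ways to split 15 among 4 bowls.
Subtract solutions that violate a single cap (substitute x_i' = x_i − (cap_i+1)): x_1 ≥ 8 gives C(10,3) = 120; x_2 ≥ 5 gives C(13,3) = 286; x_3 ≥ 6 gives C(12,3) = 220; x_4 ≥ 8 gives C(10,3) = 120. Together 746.
Add back pairs where two caps are both exceeded: 10 + 4 + 0 + 35 + 10 + 4 = 63.
By inclusion–exclusion the count is 816 − 746 + 63 = 133.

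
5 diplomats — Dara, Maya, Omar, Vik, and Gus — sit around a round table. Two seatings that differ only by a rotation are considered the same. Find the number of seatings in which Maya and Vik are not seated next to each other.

All circular seatings of 5 people number (4)! = 24.
Those with Maya next to Vik: fuse the pair into one unit and seat 4 units around a circle — 2·(3)! = 12.
Subtracting, 24 − 12 = 12.

12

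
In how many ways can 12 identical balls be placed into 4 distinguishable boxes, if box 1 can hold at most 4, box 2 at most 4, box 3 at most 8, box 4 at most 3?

By stars and bars, unrestricted non-negative solutions to x_1+…+x_4 = 12 number C(12+3,3) = 455.
Subtract solutions that violate a single cap (substitute x_i' = x_i − (cap_i+1)): x_1 ≥ 5 gives C(10,3) = 120; x_2 ≥ 5 gives C(10,3) = 120; x_3 ≥ 9 gives C(6,3) = 20; x_4 ≥ 4 gives C(11,3) = 165. Together 425.
Add back pairs where two caps are both exceeded: 10 + 0 + 20 + 0 + 20 + 0 = 50.
By inclusion–exclusion the count is 455 − 425 + 50 = 80.

80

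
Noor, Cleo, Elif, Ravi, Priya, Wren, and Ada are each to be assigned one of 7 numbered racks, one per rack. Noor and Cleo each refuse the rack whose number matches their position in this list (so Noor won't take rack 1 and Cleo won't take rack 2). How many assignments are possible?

3720

Let Aᵢ (for i ∈ {1, 2}) be the placements that put person i in their forbidden rack. Any j of these fix j positions, leaving (7−j)! ways to fill the rest, and there are C(2,j) ways to pick which j.
By inclusion–exclusion, the number of valid placements is Σ_{j=0}^{2} (−1)^j C(2,j)·(7−j)!.
Computing: 5040 − 1440 + 120 = 3720.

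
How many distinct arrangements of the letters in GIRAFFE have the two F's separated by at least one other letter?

Total arrangements of GIRAFFE: 7!/(2!) = 2520.
Arrangements with the F's together: treat FF as one letter, giving (6)! = 720.
Subtracting, 2520 − 720 = 1800 arrangements keep the F's apart.

1800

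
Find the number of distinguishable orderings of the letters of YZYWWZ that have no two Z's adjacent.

There are 6!/(2!·2!·2!) = 90 arrangements of YZYWWZ in total.
Arrangements with the Z's together: treat ZZ as one letter, giving (5)!/(2!·2!) = 30.
Hence 90 − 30 = 60.

60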